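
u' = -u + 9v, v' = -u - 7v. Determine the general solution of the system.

Coefficient matrix A = [[-1, 9], [-1, -7]].
Characteristic polynomial det(A - λI) = λ^2 + 8λ + 16 = 0.
Single eigenvalue λ = -4 with algebraic multiplicity 2.
Eigenvector v = (-3,1); generalized eigenvector w with (A-λI)w=v is (2,-1).
General solution: e^(-4t)[c_1·v + c_2·(t·v + w)].

u(t) = -3c_1e^(-4t) - 3c_2te^(-4t) + 2c_2e^(-4t), v(t) = c_1e^(-4t) + c_2te^(-4t) - c_2e^(-4t)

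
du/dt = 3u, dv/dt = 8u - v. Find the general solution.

u(t) = c_2e^(3t), v(t) = c_1e^(-t) + 2c_2e^(3t)

Coefficient matrix A = [[3, 0], [8, -1]].
Characteristic polynomial det(A - λI) = λ^2 - 2λ - 3 = 0.
Eigenvalues λ = -1, 3.
For λ=-1: (A-λI) row 1 is [4, 0], so an eigenvector is (0, 1).
For λ=3: (A-λI) row 2 is [8, -4], so an eigenvector is (1, 2).
General solution: c_1e^(-t)(0,1) + c_2e^(3t)(1,2).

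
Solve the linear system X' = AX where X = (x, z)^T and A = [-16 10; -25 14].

x(t) = c_1e^(-t)sin(5t) + c_1e^(-t)cos(5t) + c_2e^(-t)sin(5t) - c_2e^(-t)cos(5t), z(t) = c_1e^(-t)sin(5t) + 2c_1e^(-t)cos(5t) + 2c_2e^(-t)sin(5t) - c_2e^(-t)cos(5t)

Coefficient matrix A = [[-16, 10], [-25, 14]].
Characteristic polynomial det(A - λI) = λ^2 + 2λ + 26 = 0.
Eigenvalues λ = -1 ± 5i (complex conjugate pair).
For λ=-1+5i: an eigenvector is (1,2) - i(1,1) = (1 - i, 2 - i).
A real fundamental pair from Re and Im of e^((-1+5i)t)v: X_1 = e^(-t)(cos(5t)·(1,2) + sin(5t)·(1,1)), X_2 = e^(-t)(sin(5t)·(1,2) - cos(5t)·(1,1)).
General solution: c_1X_1 + c_2X_2.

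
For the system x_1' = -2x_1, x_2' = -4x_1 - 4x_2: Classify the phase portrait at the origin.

A = [[-2,0],[-4,-4]]; det(A-λI) = λ^2 + 6λ + 8.
λ = -4, -2: both negative.

stable node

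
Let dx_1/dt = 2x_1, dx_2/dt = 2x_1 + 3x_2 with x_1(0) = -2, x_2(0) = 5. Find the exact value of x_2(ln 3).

A = [[2,0],[2,3]]; eigenvalues λ = 3, 2.
Eigenvectors: (0,1) for λ=3, (1,-2) for λ=2.
From the initial condition, c_1 = 1, c_2 = -2.
x_2(ln 3) = (1)(3^3)(1) + (-2)(3^2)(-2) = 63.

63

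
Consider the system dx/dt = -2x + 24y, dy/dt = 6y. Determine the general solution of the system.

x(t) = 3K_1e^(6t) + K_2e^(-2t), y(t) = K_1e^(6t)

Coefficient matrix A = [[-2, 24], [0, 6]].
Characteristic polynomial det(A - λI) = λ^2 - 4λ - 12 = 0.
Eigenvalues λ = 6, -2.
For λ=6: (A-λI) row 1 is [-8, 24], so an eigenvector is (3, 1).
For λ=-2: (A-λI) row 1 is [0, 24], so an eigenvector is (1, 0).
General solution: K_1e^(6t)(3,1) + K_2e^(-2t)(1,0).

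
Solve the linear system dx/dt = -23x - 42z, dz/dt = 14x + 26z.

Coefficient matrix A = [[-23, -42], [14, 26]].
Characteristic polynomial det(A - λI) = λ^2 - 3λ - 10 = 0.
Eigenvalues λ = -2, 5.
For λ=-2: (A-λI) row 1 is [-21, -42], so an eigenvector is (-2, 1).
For λ=5: (A-λI) row 1 is [-28, -42], so an eigenvector is (-3, 2).
General solution: c_1e^(-2t)(-2,1) + c_2e^(5t)(-3,2).

x(t) = -2c_1e^(-2t) - 3c_2e^(5t), z(t) = c_1e^(-2t) + 2c_2e^(5t)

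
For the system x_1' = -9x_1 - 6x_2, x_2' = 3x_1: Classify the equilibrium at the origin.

stable node

A = [[-9,-6],[3,0]]; det(A-λI) = λ^2 + 9λ + 18.
λ = -6, -3: both negative.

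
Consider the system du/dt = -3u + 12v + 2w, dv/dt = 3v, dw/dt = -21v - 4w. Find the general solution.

u(t) = c_1e^(-3t) - 2c_2e^(-4t) + c_3e^(3t), v(t) = c_3e^(3t), w(t) = c_2e^(-4t) - 3c_3e^(3t)

Coefficient matrix A = [[-3, 12, 2], [0, 3, 0], [0, -21, -4]].
det(A - λI) = 0 gives eigenvalues λ = -3, -4, 3.
For λ=-3: eigenvector (1,0,0).
For λ=-4: eigenvector (-2,0,1).
For λ=3: eigenvector (1,1,-3).
General solution: c_1e^(-3t)(1,0,0) + c_2e^(-4t)(-2,0,1) + c_3e^(3t)(1,1,-3).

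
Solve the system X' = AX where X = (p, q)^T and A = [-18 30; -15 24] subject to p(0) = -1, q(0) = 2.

p(t) = 27e^(3t)sin(3t) - e^(3t)cos(3t), q(t) = 19e^(3t)sin(3t) + 2e^(3t)cos(3t)

Coefficient matrix A = [[-18, 30], [-15, 24]].
Characteristic polynomial det(A - λI) = λ^2 - 6λ + 18 = 0.
Eigenvalues λ = 3 ± 3i (complex conjugate pair).
For λ=3+3i: an eigenvector is (1,1) - i(3,2) = (1 - 3i, 1 - 2i).
A real fundamental pair from Re and Im of e^((3+3i)t)v: X_1 = e^(3t)(cos(3t)·(1,1) + sin(3t)·(3,2)), X_2 = e^(3t)(sin(3t)·(1,1) - cos(3t)·(3,2)).
General solution: C_1X_1 + C_2X_2.
Applying p(0)=-1, q(0)=2 gives C_1=8, C_2=3.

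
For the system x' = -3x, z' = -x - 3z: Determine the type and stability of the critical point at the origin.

stable improper node

A = [[-3,0],[-1,-3]]; det(A-λI) = λ^2 + 6λ + 9.
repeated λ = -3 with a single eigenvector.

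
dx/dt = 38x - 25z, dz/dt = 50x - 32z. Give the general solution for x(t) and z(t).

Coefficient matrix A = [[38, -25], [50, -32]].
Characteristic polynomial det(A - λI) = λ^2 - 6λ + 34 = 0.
Eigenvalues λ = 3 ± 5i (complex conjugate pair).
For λ=3+5i: an eigenvector is (-2,-3) - i(1,1) = (-2 - i, -3 - i).
A real fundamental pair from Re and Im of e^((3+5i)t)v: X_1 = e^(3t)(cos(5t)·(-2,-3) + sin(5t)·(1,1)), X_2 = e^(3t)(sin(5t)·(-2,-3) - cos(5t)·(1,1)).
General solution: K_1X_1 + K_2X_2.

x(t) = K_1e^(3t)sin(5t) - 2K_1e^(3t)cos(5t) - 2K_2e^(3t)sin(5t) - K_2e^(3t)cos(5t), z(t) = K_1e^(3t)sin(5t) - 3K_1e^(3t)cos(5t) - 3K_2e^(3t)sin(5t) - K_2e^(3t)cos(5t)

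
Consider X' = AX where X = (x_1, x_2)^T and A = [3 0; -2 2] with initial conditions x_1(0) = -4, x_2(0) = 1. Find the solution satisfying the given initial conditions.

Coefficient matrix A = [[3, 0], [-2, 2]].
Characteristic polynomial det(A - λI) = λ^2 - 5λ + 6 = 0.
Eigenvalues λ = 2, 3.
For λ=2: (A-λI) row 1 is [1, 0], so an eigenvector is (0, 1).
For λ=3: (A-λI) row 2 is [-2, -1], so an eigenvector is (1, -2).
General solution: K_1e^(2t)(0,1) + K_2e^(3t)(1,-2).
Applying x_1(0)=-4, x_2(0)=1 gives K_1=-7, K_2=-4.

x_1(t) = -4e^(3t), x_2(t) = 8e^(3t) - 7e^(2t)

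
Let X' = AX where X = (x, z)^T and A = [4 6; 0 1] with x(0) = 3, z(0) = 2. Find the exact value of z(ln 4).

8

A = [[4,6],[0,1]]; eigenvalues λ = 1, 4.
Eigenvectors: (2,-1) for λ=1, (1,0) for λ=4.
From the initial condition, c_1 = -2, c_2 = 7.
z(ln 4) = (-2)(4^1)(-1) + (7)(4^4)(0) = 8.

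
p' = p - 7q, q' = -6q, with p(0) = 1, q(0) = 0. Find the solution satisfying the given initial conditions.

Coefficient matrix A = [[1, -7], [0, -6]].
Characteristic polynomial det(A - λI) = λ^2 + 5λ - 6 = 0.
Eigenvalues λ = 1, -6.
For λ=1: (A-λI) row 1 is [0, -7], so an eigenvector is (-1, 0).
For λ=-6: (A-λI) row 1 is [7, -7], so an eigenvector is (1, 1).
General solution: c_1e^(t)(-1,0) + c_2e^(-6t)(1,1).
Applying p(0)=1, q(0)=0 gives c_1=-1, c_2=0.

p(t) = e^(t), q(t) = 0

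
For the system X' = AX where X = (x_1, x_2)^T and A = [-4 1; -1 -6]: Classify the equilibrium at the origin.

stable improper node

A = [[-4,1],[-1,-6]]; det(A-λI) = λ^2 + 10λ + 25.
repeated λ = -5 with a single eigenvector.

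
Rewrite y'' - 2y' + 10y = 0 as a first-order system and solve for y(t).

Let x_1 = y, x_2 = y'. Then x_1' = x_2 and x_2' = -10x_1 + 2x_2.
A = [[0,1],[-10,2]]; det(A-λI) = λ^2 - 2λ + 10.
Eigenvalues λ = 1 ± 3i.

y(t) = K_1e^(t)cos(3t) + K_2e^(t)sin(3t)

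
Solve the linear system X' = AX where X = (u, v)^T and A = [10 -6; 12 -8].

Coefficient matrix A = [[10, -6], [12, -8]].
Characteristic polynomial det(A - λI) = λ^2 - 2λ - 8 = 0.
Eigenvalues λ = -2, 4.
For λ=-2: (A-λI) row 1 is [12, -6], so an eigenvector is (-1, -2).
For λ=4: (A-λI) row 1 is [6, -6], so an eigenvector is (-1, -1).
General solution: C_1e^(-2t)(-1,-2) + C_2e^(4t)(-1,-1).

u(t) = -C_1e^(-2t) - C_2e^(4t), v(t) = -2C_1e^(-2t) - C_2e^(4t)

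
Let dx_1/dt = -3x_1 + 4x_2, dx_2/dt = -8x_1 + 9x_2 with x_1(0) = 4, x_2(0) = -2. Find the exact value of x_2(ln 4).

-12248

A = [[-3,4],[-8,9]]; eigenvalues λ = 5, 1.
Eigenvectors: (-1,-2) for λ=5, (1,1) for λ=1.
From the initial condition, c_1 = 6, c_2 = 10.
x_2(ln 4) = (6)(4^5)(-2) + (10)(4^1)(1) = -12248.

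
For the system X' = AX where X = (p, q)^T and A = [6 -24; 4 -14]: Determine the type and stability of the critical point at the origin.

stable node

A = [[6,-24],[4,-14]]; det(A-λI) = λ^2 + 8λ + 12.
λ = -2, -6: both negative.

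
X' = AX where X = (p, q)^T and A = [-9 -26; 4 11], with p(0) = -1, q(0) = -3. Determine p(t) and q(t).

p(t) = 44e^(t)sin(2t) - e^(t)cos(2t), q(t) = -17e^(t)sin(2t) - 3e^(t)cos(2t)

Coefficient matrix A = [[-9, -26], [4, 11]].
Characteristic polynomial det(A - λI) = λ^2 - 2λ + 5 = 0.
Eigenvalues λ = 1 ± 2i (complex conjugate pair).
For λ=1+2i: an eigenvector is (-2,1) - i(-3,1) = (-2 + 3i, 1 - i).
A real fundamental pair from Re and Im of e^((1+2i)t)v: X_1 = e^(t)(cos(2t)·(-2,1) + sin(2t)·(-3,1)), X_2 = e^(t)(sin(2t)·(-2,1) - cos(2t)·(-3,1)).
General solution: K_1X_1 + K_2X_2.
Applying p(0)=-1, q(0)=-3 gives K_1=-10, K_2=-7.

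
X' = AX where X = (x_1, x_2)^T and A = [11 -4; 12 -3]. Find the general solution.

Coefficient matrix A = [[11, -4], [12, -3]].
Characteristic polynomial det(A - λI) = λ^2 - 8λ + 15 = 0.
Eigenvalues λ = 3, 5.
For λ=3: (A-λI) row 1 is [8, -4], so an eigenvector is (1, 2).
For λ=5: (A-λI) row 1 is [6, -4], so an eigenvector is (2, 3).
General solution: c_1e^(3t)(1,2) + c_2e^(5t)(2,3).

x_1(t) = c_1e^(3t) + 2c_2e^(5t), x_2(t) = 2c_1e^(3t) + 3c_2e^(5t)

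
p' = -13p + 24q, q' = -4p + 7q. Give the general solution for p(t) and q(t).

p(t) = 3K_1e^(-5t) - 2K_2e^(-t), q(t) = K_1e^(-5t) - K_2e^(-t)

Coefficient matrix A = [[-13, 24], [-4, 7]].
Characteristic polynomial det(A - λI) = λ^2 + 6λ + 5 = 0.
Eigenvalues λ = -5, -1.
For λ=-5: (A-λI) row 1 is [-8, 24], so an eigenvector is (3, 1).
For λ=-1: (A-λI) row 1 is [-12, 24], so an eigenvector is (-2, -1).
General solution: K_1e^(-5t)(3,1) + K_2e^(-t)(-2,-1).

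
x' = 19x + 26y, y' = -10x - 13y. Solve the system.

x(t) = 2C_1e^(3t)sin(2t) - 3C_1e^(3t)cos(2t) - 3C_2e^(3t)sin(2t) - 2C_2e^(3t)cos(2t), y(t) = -C_1e^(3t)sin(2t) + 2C_1e^(3t)cos(2t) + 2C_2e^(3t)sin(2t) + C_2e^(3t)cos(2t)

Coefficient matrix A = [[19, 26], [-10, -13]].
Characteristic polynomial det(A - λI) = λ^2 - 6λ + 13 = 0.
Eigenvalues λ = 3 ± 2i (complex conjugate pair).
For λ=3+2i: an eigenvector is (-3,2) - i(2,-1) = (-3 - 2i, 2 + i).
A real fundamental pair from Re and Im of e^((3+2i)t)v: X_1 = e^(3t)(cos(2t)·(-3,2) + sin(2t)·(2,-1)), X_2 = e^(3t)(sin(2t)·(-3,2) - cos(2t)·(2,-1)).
General solution: C_1X_1 + C_2X_2.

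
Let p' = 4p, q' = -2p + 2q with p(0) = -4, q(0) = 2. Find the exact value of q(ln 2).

A = [[4,0],[-2,2]]; eigenvalues λ = 2, 4.
Eigenvectors: (0,1) for λ=2, (-1,1) for λ=4.
From the initial condition, c_1 = -2, c_2 = 4.
q(ln 2) = (-2)(2^2)(1) + (4)(2^4)(1) = 56.

56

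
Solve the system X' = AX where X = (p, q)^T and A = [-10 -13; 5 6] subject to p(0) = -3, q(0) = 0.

p(t) = 24e^(-2t)sin(t) - 3e^(-2t)cos(t), q(t) = -15e^(-2t)sin(t)

Coefficient matrix A = [[-10, -13], [5, 6]].
Characteristic polynomial det(A - λI) = λ^2 + 4λ + 5 = 0.
Eigenvalues λ = -2 ± i (complex conjugate pair).
For λ=-2+i: an eigenvector is (2,-1) - i(-3,2) = (2 + 3i, -1 - 2i).
A real fundamental pair from Re and Im of e^((-2+i)t)v: X_1 = e^(-2t)(cos(t)·(2,-1) + sin(t)·(-3,2)), X_2 = e^(-2t)(sin(t)·(2,-1) - cos(t)·(-3,2)).
General solution: c_1X_1 + c_2X_2.
Applying p(0)=-3, q(0)=0 gives c_1=-6, c_2=3.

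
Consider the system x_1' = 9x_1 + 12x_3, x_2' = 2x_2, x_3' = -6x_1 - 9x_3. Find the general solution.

Coefficient matrix A = [[9, 0, 12], [0, 2, 0], [-6, 0, -9]].
det(A - λI) = 0 gives eigenvalues λ = 3, 2, -3.
For λ=3: eigenvector (-2,0,1).
For λ=2: eigenvector (0,1,0).
For λ=-3: eigenvector (-1,0,1).
General solution: C_1e^(3t)(-2,0,1) + C_2e^(2t)(0,1,0) + C_3e^(-3t)(-1,0,1).

x_1(t) = -2C_1e^(3t) - C_3e^(-3t), x_2(t) = C_2e^(2t), x_3(t) = C_1e^(3t) + C_3e^(-3t)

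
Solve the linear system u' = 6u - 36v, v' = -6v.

Coefficient matrix A = [[6, -36], [0, -6]].
Characteristic polynomial det(A - λI) = λ^2 - 36 = 0.
Eigenvalues λ = -6, 6.
For λ=-6: (A-λI) row 1 is [12, -36], so an eigenvector is (3, 1).
For λ=6: (A-λI) row 1 is [0, -36], so an eigenvector is (1, 0).
General solution: c_1e^(-6t)(3,1) + c_2e^(6t)(1,0).

u(t) = 3c_1e^(-6t) + c_2e^(6t), v(t) = c_1e^(-6t)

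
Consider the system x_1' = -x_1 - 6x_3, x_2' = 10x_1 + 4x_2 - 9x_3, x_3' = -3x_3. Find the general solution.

Coefficient matrix A = [[-1, 0, -6], [10, 4, -9], [0, 0, -3]].
det(A - λI) = 0 gives eigenvalues λ = -1, 4, -3.
For λ=-1: eigenvector (1,-2,0).
For λ=4: eigenvector (0,1,0).
For λ=-3: eigenvector (3,-3,1).
General solution: c_1e^(-t)(1,-2,0) + c_2e^(4t)(0,1,0) + c_3e^(-3t)(3,-3,1).

x_1(t) = c_1e^(-t) + 3c_3e^(-3t), x_2(t) = -2c_1e^(-t) + c_2e^(4t) - 3c_3e^(-3t), x_3(t) = c_3e^(-3t)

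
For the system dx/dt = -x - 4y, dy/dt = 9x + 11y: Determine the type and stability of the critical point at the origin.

A = [[-1,-4],[9,11]]; det(A-λI) = λ^2 - 10λ + 25.
repeated λ = 5 with a single eigenvector.

unstable improper node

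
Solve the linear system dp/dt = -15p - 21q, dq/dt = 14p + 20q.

p(t) = -C_1e^(6t) + 3C_2e^(-t), q(t) = C_1e^(6t) - 2C_2e^(-t)

Coefficient matrix A = [[-15, -21], [14, 20]].
Characteristic polynomial det(A - λI) = λ^2 - 5λ - 6 = 0.
Eigenvalues λ = 6, -1.
For λ=6: (A-λI) row 1 is [-21, -21], so an eigenvector is (-1, 1).
For λ=-1: (A-λI) row 1 is [-14, -21], so an eigenvector is (3, -2).
General solution: C_1e^(6t)(-1,1) + C_2e^(-t)(3,-2).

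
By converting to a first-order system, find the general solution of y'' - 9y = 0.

y(t) = K_1e^(3t) + K_2e^(-3t)

Let x_1 = y, x_2 = y'. Then x_1' = x_2 and x_2' = 9x_1.
A = [[0,1],[9,0]]; det(A-λI) = λ^2 - 9.
Eigenvalues λ = 3, -3 with eigenvectors (1,3), (1,-3).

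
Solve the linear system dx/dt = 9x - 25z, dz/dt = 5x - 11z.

Coefficient matrix A = [[9, -25], [5, -11]].
Characteristic polynomial det(A - λI) = λ^2 + 2λ + 26 = 0.
Eigenvalues λ = -1 ± 5i (complex conjugate pair).
For λ=-1+5i: an eigenvector is (1,0) - i(2,1) = (1 - 2i, 0 - i).
A real fundamental pair from Re and Im of e^((-1+5i)t)v: X_1 = e^(-t)(cos(5t)·(1,0) + sin(5t)·(2,1)), X_2 = e^(-t)(sin(5t)·(1,0) - cos(5t)·(2,1)).
General solution: c_1X_1 + c_2X_2.

x(t) = 2c_1e^(-t)sin(5t) + c_1e^(-t)cos(5t) + c_2e^(-t)sin(5t) - 2c_2e^(-t)cos(5t), z(t) = c_1e^(-t)sin(5t) - c_2e^(-t)cos(5t)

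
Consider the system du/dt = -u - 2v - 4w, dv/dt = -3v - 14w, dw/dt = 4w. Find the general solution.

Coefficient matrix A = [[-1, -2, -4], [0, -3, -14], [0, 0, 4]].
det(A - λI) = 0 gives eigenvalues λ = -1, -3, 4.
For λ=-1: eigenvector (1,0,0).
For λ=-3: eigenvector (1,1,0).
For λ=4: eigenvector (0,-2,1).
General solution: C_1e^(-t)(1,0,0) + C_2e^(-3t)(1,1,0) + C_3e^(4t)(0,-2,1).

u(t) = C_1e^(-t) + C_2e^(-3t), v(t) = C_2e^(-3t) - 2C_3e^(4t), w(t) = C_3e^(4t)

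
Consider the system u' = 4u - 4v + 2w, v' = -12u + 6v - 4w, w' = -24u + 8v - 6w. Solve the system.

Coefficient matrix A = [[4, -4, 2], [-12, 6, -4], [-24, 8, -6]].
det(A - λI) = 0 gives eigenvalues λ = 4, -2, 2.
For λ=4: eigenvector (1,-2,-4).
For λ=-2: eigenvector (0,1,2).
For λ=2: eigenvector (-1,2,5).
General solution: K_1e^(4t)(1,-2,-4) + K_2e^(-2t)(0,1,2) + K_3e^(2t)(-1,2,5).

u(t) = K_1e^(4t) - K_3e^(2t), v(t) = -2K_1e^(4t) + K_2e^(-2t) + 2K_3e^(2t), w(t) = -4K_1e^(4t) + 2K_2e^(-2t) + 5K_3e^(2t)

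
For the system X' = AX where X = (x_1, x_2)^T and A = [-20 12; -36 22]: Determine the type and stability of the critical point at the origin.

saddle

A = [[-20,12],[-36,22]]; det(A-λI) = λ^2 - 2λ - 8.
λ = -2, 4: opposite signs.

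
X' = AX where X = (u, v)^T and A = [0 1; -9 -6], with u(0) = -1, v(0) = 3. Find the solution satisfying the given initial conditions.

Coefficient matrix A = [[0, 1], [-9, -6]].
Characteristic polynomial det(A - λI) = λ^2 + 6λ + 9 = 0.
Single eigenvalue λ = -3 with algebraic multiplicity 2.
Eigenvector v = (-1,3); generalized eigenvector w with (A-λI)w=v is (0,-1).
General solution: e^(-3t)[c_1·v + c_2·(t·v + w)].
Applying u(0)=-1, v(0)=3 gives c_1=1, c_2=0.

u(t) = -e^(-3t), v(t) = 3e^(-3t)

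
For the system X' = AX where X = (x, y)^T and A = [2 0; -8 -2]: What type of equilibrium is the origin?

saddle

A = [[2,0],[-8,-2]]; det(A-λI) = λ^2 - 4.
λ = 2, -2: opposite signs.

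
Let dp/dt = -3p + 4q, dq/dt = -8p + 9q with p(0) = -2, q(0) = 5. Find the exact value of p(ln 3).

1674

A = [[-3,4],[-8,9]]; eigenvalues λ = 5, 1.
Eigenvectors: (1,2) for λ=5, (1,1) for λ=1.
From the initial condition, c_1 = 7, c_2 = -9.
p(ln 3) = (7)(3^5)(1) + (-9)(3^1)(1) = 1674.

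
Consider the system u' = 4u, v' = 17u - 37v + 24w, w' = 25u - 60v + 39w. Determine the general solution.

u(t) = c_2e^(4t), v(t) = 3c_1e^(3t) + c_2e^(4t) - 2c_3e^(-t), w(t) = 5c_1e^(3t) + c_2e^(4t) - 3c_3e^(-t)

Coefficient matrix A = [[4, 0, 0], [17, -37, 24], [25, -60, 39]].
det(A - λI) = 0 gives eigenvalues λ = 3, 4, -1.
For λ=3: eigenvector (0,3,5).
For λ=4: eigenvector (1,1,1).
For λ=-1: eigenvector (0,-2,-3).
General solution: c_1e^(3t)(0,3,5) + c_2e^(4t)(1,1,1) + c_3e^(-t)(0,-2,-3).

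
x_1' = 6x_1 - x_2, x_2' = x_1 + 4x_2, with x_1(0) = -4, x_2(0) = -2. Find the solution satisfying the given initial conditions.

Coefficient matrix A = [[6, -1], [1, 4]].
Characteristic polynomial det(A - λI) = λ^2 - 10λ + 25 = 0.
Single eigenvalue λ = 5 with algebraic multiplicity 2.
Eigenvector v = (-1,-1); generalized eigenvector w with (A-λI)w=v is (1,2).
General solution: e^(5t)[c_1·v + c_2·(t·v + w)].
Applying x_1(0)=-4, x_2(0)=-2 gives c_1=6, c_2=2.

x_1(t) = -2te^(5t) - 4e^(5t), x_2(t) = -2te^(5t) - 2e^(5t)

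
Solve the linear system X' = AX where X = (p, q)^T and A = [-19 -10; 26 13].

Coefficient matrix A = [[-19, -10], [26, 13]].
Characteristic polynomial det(A - λI) = λ^2 + 6λ + 13 = 0.
Eigenvalues λ = -3 ± 2i (complex conjugate pair).
For λ=-3+2i: an eigenvector is (2,-3) - i(-1,2) = (2 + i, -3 - 2i).
A real fundamental pair from Re and Im of e^((-3+2i)t)v: X_1 = e^(-3t)(cos(2t)·(2,-3) + sin(2t)·(-1,2)), X_2 = e^(-3t)(sin(2t)·(2,-3) - cos(2t)·(-1,2)).
General solution: K_1X_1 + K_2X_2.

p(t) = -K_1e^(-3t)sin(2t) + 2K_1e^(-3t)cos(2t) + 2K_2e^(-3t)sin(2t) + K_2e^(-3t)cos(2t), q(t) = 2K_1e^(-3t)sin(2t) - 3K_1e^(-3t)cos(2t) - 3K_2e^(-3t)sin(2t) - 2K_2e^(-3t)cos(2t)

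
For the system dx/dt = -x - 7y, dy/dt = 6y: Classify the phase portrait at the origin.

A = [[-1,-7],[0,6]]; det(A-λI) = λ^2 - 5λ - 6.
λ = -1, 6: opposite signs.

saddle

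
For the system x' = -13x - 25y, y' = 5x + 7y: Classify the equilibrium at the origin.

A = [[-13,-25],[5,7]]; det(A-λI) = λ^2 + 6λ + 34.
λ = -3 ± 5i: negative real part.

stable spiral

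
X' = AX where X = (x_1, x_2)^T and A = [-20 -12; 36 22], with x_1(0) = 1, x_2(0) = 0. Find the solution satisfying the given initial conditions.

Coefficient matrix A = [[-20, -12], [36, 22]].
Characteristic polynomial det(A - λI) = λ^2 - 2λ - 8 = 0.
Eigenvalues λ = 4, -2.
For λ=4: (A-λI) row 1 is [-24, -12], so an eigenvector is (-1, 2).
For λ=-2: (A-λI) row 1 is [-18, -12], so an eigenvector is (-2, 3).
General solution: C_1e^(4t)(-1,2) + C_2e^(-2t)(-2,3).
Applying x_1(0)=1, x_2(0)=0 gives C_1=3, C_2=-2.

x_1(t) = -3e^(4t) + 4e^(-2t), x_2(t) = 6e^(4t) - 6e^(-2t)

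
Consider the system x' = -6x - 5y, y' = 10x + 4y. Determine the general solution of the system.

x(t) = -c_1e^(-t)sin(5t) + c_2e^(-t)cos(5t), y(t) = c_1e^(-t)sin(5t) + c_1e^(-t)cos(5t) + c_2e^(-t)sin(5t) - c_2e^(-t)cos(5t)

Coefficient matrix A = [[-6, -5], [10, 4]].
Characteristic polynomial det(A - λI) = λ^2 + 2λ + 26 = 0.
Eigenvalues λ = -1 ± 5i (complex conjugate pair).
For λ=-1+5i: an eigenvector is (0,1) - i(-1,1) = (0 + i, 1 - i).
A real fundamental pair from Re and Im of e^((-1+5i)t)v: X_1 = e^(-t)(cos(5t)·(0,1) + sin(5t)·(-1,1)), X_2 = e^(-t)(sin(5t)·(0,1) - cos(5t)·(-1,1)).
General solution: c_1X_1 + c_2X_2.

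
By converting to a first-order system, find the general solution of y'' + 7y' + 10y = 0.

y(t) = C_1e^(-2t) + C_2e^(-5t)

Let x_1 = y, x_2 = y'. Then x_1' = x_2 and x_2' = -10x_1 - 7x_2.
A = [[0,1],[-10,-7]]; det(A-λI) = λ^2 + 7λ + 10.
Eigenvalues λ = -2, -5 with eigenvectors (1,-2), (1,-5).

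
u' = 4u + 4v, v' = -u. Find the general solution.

u(t) = 2K_1e^(2t) + 2K_2te^(2t) - 3K_2e^(2t), v(t) = -K_1e^(2t) - K_2te^(2t) + 2K_2e^(2t)

Coefficient matrix A = [[4, 4], [-1, 0]].
Characteristic polynomial det(A - λI) = λ^2 - 4λ + 4 = 0.
Single eigenvalue λ = 2 with algebraic multiplicity 2.
Eigenvector v = (2,-1); generalized eigenvector w with (A-λI)w=v is (-3,2).
General solution: e^(2t)[K_1·v + K_2·(t·v + w)].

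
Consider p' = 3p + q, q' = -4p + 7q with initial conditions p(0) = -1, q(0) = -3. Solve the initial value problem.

p(t) = -te^(5t) - e^(5t), q(t) = -2te^(5t) - 3e^(5t)

Coefficient matrix A = [[3, 1], [-4, 7]].
Characteristic polynomial det(A - λI) = λ^2 - 10λ + 25 = 0.
Single eigenvalue λ = 5 with algebraic multiplicity 2.
Eigenvector v = (1,2); generalized eigenvector w with (A-λI)w=v is (1,3).
General solution: e^(5t)[c_1·v + c_2·(t·v + w)].
Applying p(0)=-1, q(0)=-3 gives c_1=0, c_2=-1.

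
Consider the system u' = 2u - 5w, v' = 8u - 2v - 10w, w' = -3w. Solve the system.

Coefficient matrix A = [[2, 0, -5], [8, -2, -10], [0, 0, -3]].
det(A - λI) = 0 gives eigenvalues λ = -2, 2, -3.
For λ=-2: eigenvector (0,1,0).
For λ=2: eigenvector (1,2,0).
For λ=-3: eigenvector (1,2,1).
General solution: c_1e^(-2t)(0,1,0) + c_2e^(2t)(1,2,0) + c_3e^(-3t)(1,2,1).

u(t) = c_2e^(2t) + c_3e^(-3t), v(t) = c_1e^(-2t) + 2c_2e^(2t) + 2c_3e^(-3t), w(t) = c_3e^(-3t)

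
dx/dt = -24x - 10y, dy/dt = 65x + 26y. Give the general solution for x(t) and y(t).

x(t) = C_1e^(t)sin(5t) + C_1e^(t)cos(5t) + C_2e^(t)sin(5t) - C_2e^(t)cos(5t), y(t) = -2C_1e^(t)sin(5t) - 3C_1e^(t)cos(5t) - 3C_2e^(t)sin(5t) + 2C_2e^(t)cos(5t)

Coefficient matrix A = [[-24, -10], [65, 26]].
Characteristic polynomial det(A - λI) = λ^2 - 2λ + 26 = 0.
Eigenvalues λ = 1 ± 5i (complex conjugate pair).
For λ=1+5i: an eigenvector is (1,-3) - i(1,-2) = (1 - i, -3 + 2i).
A real fundamental pair from Re and Im of e^((1+5i)t)v: X_1 = e^(t)(cos(5t)·(1,-3) + sin(5t)·(1,-2)), X_2 = e^(t)(sin(5t)·(1,-3) - cos(5t)·(1,-2)).
General solution: C_1X_1 + C_2X_2.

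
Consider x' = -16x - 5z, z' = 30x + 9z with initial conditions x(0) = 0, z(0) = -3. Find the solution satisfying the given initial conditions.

Coefficient matrix A = [[-16, -5], [30, 9]].
Characteristic polynomial det(A - λI) = λ^2 + 7λ + 6 = 0.
Eigenvalues λ = -1, -6.
For λ=-1: (A-λI) row 1 is [-15, -5], so an eigenvector is (-1, 3).
For λ=-6: (A-λI) row 1 is [-10, -5], so an eigenvector is (1, -2).
General solution: C_1e^(-t)(-1,3) + C_2e^(-6t)(1,-2).
Applying x(0)=0, z(0)=-3 gives C_1=-3, C_2=-3.

x(t) = 3e^(-t) - 3e^(-6t), z(t) = -9e^(-t) + 6e^(-6t)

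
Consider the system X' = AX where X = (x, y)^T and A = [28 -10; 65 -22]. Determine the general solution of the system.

x(t) = c_1e^(3t)sin(5t) - c_1e^(3t)cos(5t) - c_2e^(3t)sin(5t) - c_2e^(3t)cos(5t), y(t) = 2c_1e^(3t)sin(5t) - 3c_1e^(3t)cos(5t) - 3c_2e^(3t)sin(5t) - 2c_2e^(3t)cos(5t)

Coefficient matrix A = [[28, -10], [65, -22]].
Characteristic polynomial det(A - λI) = λ^2 - 6λ + 34 = 0.
Eigenvalues λ = 3 ± 5i (complex conjugate pair).
For λ=3+5i: an eigenvector is (-1,-3) - i(1,2) = (-1 - i, -3 - 2i).
A real fundamental pair from Re and Im of e^((3+5i)t)v: X_1 = e^(3t)(cos(5t)·(-1,-3) + sin(5t)·(1,2)), X_2 = e^(3t)(sin(5t)·(-1,-3) - cos(5t)·(1,2)).
General solution: c_1X_1 + c_2X_2.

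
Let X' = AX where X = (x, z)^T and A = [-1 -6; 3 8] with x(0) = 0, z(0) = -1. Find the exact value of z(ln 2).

-60

A = [[-1,-6],[3,8]]; eigenvalues λ = 2, 5.
Eigenvectors: (-2,1) for λ=2, (-1,1) for λ=5.
From the initial condition, c_1 = 1, c_2 = -2.
z(ln 2) = (1)(2^2)(1) + (-2)(2^5)(1) = -60.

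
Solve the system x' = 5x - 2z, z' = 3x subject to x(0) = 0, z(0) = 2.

Coefficient matrix A = [[5, -2], [3, 0]].
Characteristic polynomial det(A - λI) = λ^2 - 5λ + 6 = 0.
Eigenvalues λ = 3, 2.
For λ=3: (A-λI) row 1 is [2, -2], so an eigenvector is (-1, -1).
For λ=2: (A-λI) row 1 is [3, -2], so an eigenvector is (-2, -3).
General solution: K_1e^(3t)(-1,-1) + K_2e^(2t)(-2,-3).
Applying x(0)=0, z(0)=2 gives K_1=4, K_2=-2.

x(t) = -4e^(3t) + 4e^(2t), z(t) = -4e^(3t) + 6e^(2t)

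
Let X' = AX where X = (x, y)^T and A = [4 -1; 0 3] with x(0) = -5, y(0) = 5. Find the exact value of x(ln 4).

A = [[4,-1],[0,3]]; eigenvalues λ = 4, 3.
Eigenvectors: (1,0) for λ=4, (-1,-1) for λ=3.
From the initial condition, c_1 = -10, c_2 = -5.
x(ln 4) = (-10)(4^4)(1) + (-5)(4^3)(-1) = -2240.

-2240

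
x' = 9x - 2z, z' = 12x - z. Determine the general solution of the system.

x(t) = -c_1e^(5t) + c_2e^(3t), z(t) = -2c_1e^(5t) + 3c_2e^(3t)

Coefficient matrix A = [[9, -2], [12, -1]].
Characteristic polynomial det(A - λI) = λ^2 - 8λ + 15 = 0.
Eigenvalues λ = 5, 3.
For λ=5: (A-λI) row 1 is [4, -2], so an eigenvector is (-1, -2).
For λ=3: (A-λI) row 1 is [6, -2], so an eigenvector is (1, 3).
General solution: c_1e^(5t)(-1,-2) + c_2e^(3t)(1,3).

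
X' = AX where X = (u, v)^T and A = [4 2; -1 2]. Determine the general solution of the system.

Coefficient matrix A = [[4, 2], [-1, 2]].
Characteristic polynomial det(A - λI) = λ^2 - 6λ + 10 = 0.
Eigenvalues λ = 3 ± i (complex conjugate pair).
For λ=3+i: an eigenvector is (1,0) - i(1,-1) = (1 - i, 0 + i).
A real fundamental pair from Re and Im of e^((3+i)t)v: X_1 = e^(3t)(cos(t)·(1,0) + sin(t)·(1,-1)), X_2 = e^(3t)(sin(t)·(1,0) - cos(t)·(1,-1)).
General solution: C_1X_1 + C_2X_2.

u(t) = C_1e^(3t)sin(t) + C_1e^(3t)cos(t) + C_2e^(3t)sin(t) - C_2e^(3t)cos(t), v(t) = -C_1e^(3t)sin(t) + C_2e^(3t)cos(t)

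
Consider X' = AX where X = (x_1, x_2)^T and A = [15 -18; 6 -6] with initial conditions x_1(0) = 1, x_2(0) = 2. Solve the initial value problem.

Coefficient matrix A = [[15, -18], [6, -6]].
Characteristic polynomial det(A - λI) = λ^2 - 9λ + 18 = 0.
Eigenvalues λ = 6, 3.
For λ=6: (A-λI) row 1 is [9, -18], so an eigenvector is (2, 1).
For λ=3: (A-λI) row 1 is [12, -18], so an eigenvector is (3, 2).
General solution: K_1e^(6t)(2,1) + K_2e^(3t)(3,2).
Applying x_1(0)=1, x_2(0)=2 gives K_1=-4, K_2=3.

x_1(t) = -8e^(6t) + 9e^(3t), x_2(t) = -4e^(6t) + 6e^(3t)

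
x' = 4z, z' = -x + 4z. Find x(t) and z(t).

Coefficient matrix A = [[0, 4], [-1, 4]].
Characteristic polynomial det(A - λI) = λ^2 - 4λ + 4 = 0.
Single eigenvalue λ = 2 with algebraic multiplicity 2.
Eigenvector v = (-2,-1); generalized eigenvector w with (A-λI)w=v is (1,0).
General solution: e^(2t)[c_1·v + c_2·(t·v + w)].

x(t) = -2c_1e^(2t) - 2c_2te^(2t) + c_2e^(2t), z(t) = -c_1e^(2t) - c_2te^(2t)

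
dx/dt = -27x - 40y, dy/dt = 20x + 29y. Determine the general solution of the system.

Coefficient matrix A = [[-27, -40], [20, 29]].
Characteristic polynomial det(A - λI) = λ^2 - 2λ + 17 = 0.
Eigenvalues λ = 1 ± 4i (complex conjugate pair).
For λ=1+4i: an eigenvector is (-1,1) - i(-3,2) = (-1 + 3i, 1 - 2i).
A real fundamental pair from Re and Im of e^((1+4i)t)v: X_1 = e^(t)(cos(4t)·(-1,1) + sin(4t)·(-3,2)), X_2 = e^(t)(sin(4t)·(-1,1) - cos(4t)·(-3,2)).
General solution: c_1X_1 + c_2X_2.

x(t) = -3c_1e^(t)sin(4t) - c_1e^(t)cos(4t) - c_2e^(t)sin(4t) + 3c_2e^(t)cos(4t), y(t) = 2c_1e^(t)sin(4t) + c_1e^(t)cos(4t) + c_2e^(t)sin(4t) - 2c_2e^(t)cos(4t)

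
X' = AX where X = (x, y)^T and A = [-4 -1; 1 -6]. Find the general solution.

x(t) = -C_1e^(-5t) - C_2te^(-5t) + C_2e^(-5t), y(t) = -C_1e^(-5t) - C_2te^(-5t) + 2C_2e^(-5t)

Coefficient matrix A = [[-4, -1], [1, -6]].
Characteristic polynomial det(A - λI) = λ^2 + 10λ + 25 = 0.
Single eigenvalue λ = -5 with algebraic multiplicity 2.
Eigenvector v = (-1,-1); generalized eigenvector w with (A-λI)w=v is (1,2).
General solution: e^(-5t)[C_1·v + C_2·(t·v + w)].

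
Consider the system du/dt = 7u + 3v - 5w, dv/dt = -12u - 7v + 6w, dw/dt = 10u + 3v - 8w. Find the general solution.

u(t) = -c_1e^(-3t) - c_2e^(-4t) - c_3e^(-t), v(t) = 2c_2e^(-4t) + c_3e^(-t), w(t) = -2c_1e^(-3t) - c_2e^(-4t) - c_3e^(-t)

Coefficient matrix A = [[7, 3, -5], [-12, -7, 6], [10, 3, -8]].
det(A - λI) = 0 gives eigenvalues λ = -3, -4, -1.
For λ=-3: eigenvector (-1,0,-2).
For λ=-4: eigenvector (-1,2,-1).
For λ=-1: eigenvector (-1,1,-1).
General solution: c_1e^(-3t)(-1,0,-2) + c_2e^(-4t)(-1,2,-1) + c_3e^(-t)(-1,1,-1).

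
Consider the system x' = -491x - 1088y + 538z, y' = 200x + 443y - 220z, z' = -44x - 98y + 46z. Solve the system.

Coefficient matrix A = [[-491, -1088, 538], [200, 443, -220], [-44, -98, 46]].
det(A - λI) = 0 gives eigenvalues λ = -3, 3, -2.
For λ=-3: eigenvector (49,-20,4).
For λ=3: eigenvector (-22,9,-2).
For λ=-2: eigenvector (10,-4,1).
General solution: C_1e^(-3t)(49,-20,4) + C_2e^(3t)(-22,9,-2) + C_3e^(-2t)(10,-4,1).

x(t) = 49C_1e^(-3t) - 22C_2e^(3t) + 10C_3e^(-2t), y(t) = -20C_1e^(-3t) + 9C_2e^(3t) - 4C_3e^(-2t), z(t) = 4C_1e^(-3t) - 2C_2e^(3t) + C_3e^(-2t)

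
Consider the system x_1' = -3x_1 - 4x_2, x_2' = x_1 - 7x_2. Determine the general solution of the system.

Coefficient matrix A = [[-3, -4], [1, -7]].
Characteristic polynomial det(A - λI) = λ^2 + 10λ + 25 = 0.
Single eigenvalue λ = -5 with algebraic multiplicity 2.
Eigenvector v = (2,1); generalized eigenvector w with (A-λI)w=v is (-3,-2).
General solution: e^(-5t)[C_1·v + C_2·(t·v + w)].

x_1(t) = 2C_1e^(-5t) + 2C_2te^(-5t) - 3C_2e^(-5t), x_2(t) = C_1e^(-5t) + C_2te^(-5t) - 2C_2e^(-5t)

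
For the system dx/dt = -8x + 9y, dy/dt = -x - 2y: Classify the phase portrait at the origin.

A = [[-8,9],[-1,-2]]; det(A-λI) = λ^2 + 10λ + 25.
repeated λ = -5 with a single eigenvector.

stable improper node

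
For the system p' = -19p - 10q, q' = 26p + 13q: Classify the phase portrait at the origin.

stable spiral

A = [[-19,-10],[26,13]]; det(A-λI) = λ^2 + 6λ + 13.
λ = -3 ± 2i: negative real part.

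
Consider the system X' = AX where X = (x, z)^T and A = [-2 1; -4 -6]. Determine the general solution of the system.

Coefficient matrix A = [[-2, 1], [-4, -6]].
Characteristic polynomial det(A - λI) = λ^2 + 8λ + 16 = 0.
Single eigenvalue λ = -4 with algebraic multiplicity 2.
Eigenvector v = (1,-2); generalized eigenvector w with (A-λI)w=v is (-1,3).
General solution: e^(-4t)[c_1·v + c_2·(t·v + w)].

x(t) = c_1e^(-4t) + c_2te^(-4t) - c_2e^(-4t), z(t) = -2c_1e^(-4t) - 2c_2te^(-4t) + 3c_2e^(-4t)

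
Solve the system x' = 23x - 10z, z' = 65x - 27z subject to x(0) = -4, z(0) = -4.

Coefficient matrix A = [[23, -10], [65, -27]].
Characteristic polynomial det(A - λI) = λ^2 + 4λ + 29 = 0.
Eigenvalues λ = -2 ± 5i (complex conjugate pair).
For λ=-2+5i: an eigenvector is (1,3) - i(-1,-2) = (1 + i, 3 + 2i).
A real fundamental pair from Re and Im of e^((-2+5i)t)v: X_1 = e^(-2t)(cos(5t)·(1,3) + sin(5t)·(-1,-2)), X_2 = e^(-2t)(sin(5t)·(1,3) - cos(5t)·(-1,-2)).
General solution: c_1X_1 + c_2X_2.
Applying x(0)=-4, z(0)=-4 gives c_1=4, c_2=-8.

x(t) = -12e^(-2t)sin(5t) - 4e^(-2t)cos(5t), z(t) = -32e^(-2t)sin(5t) - 4e^(-2t)cos(5t)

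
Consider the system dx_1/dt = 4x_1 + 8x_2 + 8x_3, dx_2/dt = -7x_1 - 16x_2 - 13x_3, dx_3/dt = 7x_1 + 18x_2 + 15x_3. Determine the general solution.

Coefficient matrix A = [[4, 8, 8], [-7, -16, -13], [7, 18, 15]].
det(A - λI) = 0 gives eigenvalues λ = 4, -3, 2.
For λ=4: eigenvector (1,-1,1).
For λ=-3: eigenvector (0,-1,1).
For λ=2: eigenvector (-4,3,-2).
General solution: K_1e^(4t)(1,-1,1) + K_2e^(-3t)(0,-1,1) + K_3e^(2t)(-4,3,-2).

x_1(t) = K_1e^(4t) - 4K_3e^(2t), x_2(t) = -K_1e^(4t) - K_2e^(-3t) + 3K_3e^(2t), x_3(t) = K_1e^(4t) + K_2e^(-3t) - 2K_3e^(2t)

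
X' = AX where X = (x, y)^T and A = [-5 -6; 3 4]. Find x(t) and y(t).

x(t) = -2C_1e^(-2t) - C_2e^(t), y(t) = C_1e^(-2t) + C_2e^(t)

Coefficient matrix A = [[-5, -6], [3, 4]].
Characteristic polynomial det(A - λI) = λ^2 + λ - 2 = 0.
Eigenvalues λ = -2, 1.
For λ=-2: (A-λI) row 1 is [-3, -6], so an eigenvector is (-2, 1).
For λ=1: (A-λI) row 1 is [-6, -6], so an eigenvector is (-1, 1).
General solution: C_1e^(-2t)(-2,1) + C_2e^(t)(-1,1).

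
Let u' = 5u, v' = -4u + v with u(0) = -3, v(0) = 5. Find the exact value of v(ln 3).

735

A = [[5,0],[-4,1]]; eigenvalues λ = 5, 1.
Eigenvectors: (1,-1) for λ=5, (0,-1) for λ=1.
From the initial condition, c_1 = -3, c_2 = -2.
v(ln 3) = (-3)(3^5)(-1) + (-2)(3^1)(-1) = 735.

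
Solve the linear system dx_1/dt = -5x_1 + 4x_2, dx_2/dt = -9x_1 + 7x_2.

Coefficient matrix A = [[-5, 4], [-9, 7]].
Characteristic polynomial det(A - λI) = λ^2 - 2λ + 1 = 0.
Single eigenvalue λ = 1 with algebraic multiplicity 2.
Eigenvector v = (-2,-3); generalized eigenvector w with (A-λI)w=v is (-1,-2).
General solution: e^(t)[C_1·v + C_2·(t·v + w)].

x_1(t) = -2C_1e^(t) - 2C_2te^(t) - C_2e^(t), x_2(t) = -3C_1e^(t) - 3C_2te^(t) - 2C_2e^(t)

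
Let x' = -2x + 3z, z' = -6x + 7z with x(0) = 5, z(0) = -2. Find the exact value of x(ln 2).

-88

A = [[-2,3],[-6,7]]; eigenvalues λ = 1, 4.
Eigenvectors: (-1,-1) for λ=1, (1,2) for λ=4.
From the initial condition, c_1 = -12, c_2 = -7.
x(ln 2) = (-12)(2^1)(-1) + (-7)(2^4)(1) = -88.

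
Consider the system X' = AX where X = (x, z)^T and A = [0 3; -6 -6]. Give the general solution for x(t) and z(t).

Coefficient matrix A = [[0, 3], [-6, -6]].
Characteristic polynomial det(A - λI) = λ^2 + 6λ + 18 = 0.
Eigenvalues λ = -3 ± 3i (complex conjugate pair).
For λ=-3+3i: an eigenvector is (1,-1) - i(0,-1) = (1, -1 + i).
A real fundamental pair from Re and Im of e^((-3+3i)t)v: X_1 = e^(-3t)(cos(3t)·(1,-1) + sin(3t)·(0,-1)), X_2 = e^(-3t)(sin(3t)·(1,-1) - cos(3t)·(0,-1)).
General solution: c_1X_1 + c_2X_2.

x(t) = c_1e^(-3t)cos(3t) + c_2e^(-3t)sin(3t), z(t) = -c_1e^(-3t)sin(3t) - c_1e^(-3t)cos(3t) - c_2e^(-3t)sin(3t) + c_2e^(-3t)cos(3t)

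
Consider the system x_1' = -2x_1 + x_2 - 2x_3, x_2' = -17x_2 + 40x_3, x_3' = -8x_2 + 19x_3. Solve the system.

Coefficient matrix A = [[-2, 1, -2], [0, -17, 40], [0, -8, 19]].
det(A - λI) = 0 gives eigenvalues λ = -2, -1, 3.
For λ=-2: eigenvector (1,0,0).
For λ=-1: eigenvector (1,5,2).
For λ=3: eigenvector (0,2,1).
General solution: C_1e^(-2t)(1,0,0) + C_2e^(-t)(1,5,2) + C_3e^(3t)(0,2,1).

x_1(t) = C_1e^(-2t) + C_2e^(-t), x_2(t) = 5C_2e^(-t) + 2C_3e^(3t), x_3(t) = 2C_2e^(-t) + C_3e^(3t)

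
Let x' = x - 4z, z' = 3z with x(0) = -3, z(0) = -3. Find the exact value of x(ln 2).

30

A = [[1,-4],[0,3]]; eigenvalues λ = 1, 3.
Eigenvectors: (-1,0) for λ=1, (-2,1) for λ=3.
From the initial condition, c_1 = 9, c_2 = -3.
x(ln 2) = (9)(2^1)(-1) + (-3)(2^3)(-2) = 30.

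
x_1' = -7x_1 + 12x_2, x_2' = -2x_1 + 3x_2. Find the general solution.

Coefficient matrix A = [[-7, 12], [-2, 3]].
Characteristic polynomial det(A - λI) = λ^2 + 4λ + 3 = 0.
Eigenvalues λ = -1, -3.
For λ=-1: (A-λI) row 1 is [-6, 12], so an eigenvector is (2, 1).
For λ=-3: (A-λI) row 1 is [-4, 12], so an eigenvector is (-3, -1).
General solution: C_1e^(-t)(2,1) + C_2e^(-3t)(-3,-1).

x_1(t) = 2C_1e^(-t) - 3C_2e^(-3t), x_2(t) = C_1e^(-t) - C_2e^(-3t)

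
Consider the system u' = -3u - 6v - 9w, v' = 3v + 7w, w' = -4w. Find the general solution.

u(t) = c_1e^(-3t) - c_2e^(3t) + 3c_3e^(-4t), v(t) = c_2e^(3t) - c_3e^(-4t), w(t) = c_3e^(-4t)

Coefficient matrix A = [[-3, -6, -9], [0, 3, 7], [0, 0, -4]].
det(A - λI) = 0 gives eigenvalues λ = -3, 3, -4.
For λ=-3: eigenvector (1,0,0).
For λ=3: eigenvector (-1,1,0).
For λ=-4: eigenvector (3,-1,1).
General solution: c_1e^(-3t)(1,0,0) + c_2e^(3t)(-1,1,0) + c_3e^(-4t)(3,-1,1).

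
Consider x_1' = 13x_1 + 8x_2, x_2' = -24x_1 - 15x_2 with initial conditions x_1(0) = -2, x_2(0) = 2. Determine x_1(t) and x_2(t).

x_1(t) = -4e^(t) + 2e^(-3t), x_2(t) = 6e^(t) - 4e^(-3t)

Coefficient matrix A = [[13, 8], [-24, -15]].
Characteristic polynomial det(A - λI) = λ^2 + 2λ - 3 = 0.
Eigenvalues λ = 1, -3.
For λ=1: (A-λI) row 1 is [12, 8], so an eigenvector is (-2, 3).
For λ=-3: (A-λI) row 1 is [16, 8], so an eigenvector is (1, -2).
General solution: K_1e^(t)(-2,3) + K_2e^(-3t)(1,-2).
Applying x_1(0)=-2, x_2(0)=2 gives K_1=2, K_2=2.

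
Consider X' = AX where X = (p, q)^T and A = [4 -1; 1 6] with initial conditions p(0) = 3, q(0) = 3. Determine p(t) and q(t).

p(t) = -6te^(5t) + 3e^(5t), q(t) = 6te^(5t) + 3e^(5t)

Coefficient matrix A = [[4, -1], [1, 6]].
Characteristic polynomial det(A - λI) = λ^2 - 10λ + 25 = 0.
Single eigenvalue λ = 5 with algebraic multiplicity 2.
Eigenvector v = (-1,1); generalized eigenvector w with (A-λI)w=v is (-2,3).
General solution: e^(5t)[K_1·v + K_2·(t·v + w)].
Applying p(0)=3, q(0)=3 gives K_1=-15, K_2=6.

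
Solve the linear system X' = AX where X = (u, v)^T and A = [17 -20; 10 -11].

u(t) = -3C_1e^(3t)sin(2t) + C_1e^(3t)cos(2t) + C_2e^(3t)sin(2t) + 3C_2e^(3t)cos(2t), v(t) = -2C_1e^(3t)sin(2t) + C_1e^(3t)cos(2t) + C_2e^(3t)sin(2t) + 2C_2e^(3t)cos(2t)

Coefficient matrix A = [[17, -20], [10, -11]].
Characteristic polynomial det(A - λI) = λ^2 - 6λ + 13 = 0.
Eigenvalues λ = 3 ± 2i (complex conjugate pair).
For λ=3+2i: an eigenvector is (1,1) - i(-3,-2) = (1 + 3i, 1 + 2i).
A real fundamental pair from Re and Im of e^((3+2i)t)v: X_1 = e^(3t)(cos(2t)·(1,1) + sin(2t)·(-3,-2)), X_2 = e^(3t)(sin(2t)·(1,1) - cos(2t)·(-3,-2)).
General solution: C_1X_1 + C_2X_2.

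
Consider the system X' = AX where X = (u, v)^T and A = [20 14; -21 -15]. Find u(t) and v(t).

Coefficient matrix A = [[20, 14], [-21, -15]].
Characteristic polynomial det(A - λI) = λ^2 - 5λ - 6 = 0.
Eigenvalues λ = 6, -1.
For λ=6: (A-λI) row 1 is [14, 14], so an eigenvector is (1, -1).
For λ=-1: (A-λI) row 1 is [21, 14], so an eigenvector is (-2, 3).
General solution: C_1e^(6t)(1,-1) + C_2e^(-t)(-2,3).

u(t) = C_1e^(6t) - 2C_2e^(-t), v(t) = -C_1e^(6t) + 3C_2e^(-t)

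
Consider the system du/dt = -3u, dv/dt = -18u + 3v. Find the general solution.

Coefficient matrix A = [[-3, 0], [-18, 3]].
Characteristic polynomial det(A - λI) = λ^2 - 9 = 0.
Eigenvalues λ = -3, 3.
For λ=-3: (A-λI) row 2 is [-18, 6], so an eigenvector is (-1, -3).
For λ=3: (A-λI) row 1 is [-6, 0], so an eigenvector is (0, 1).
General solution: C_1e^(-3t)(-1,-3) + C_2e^(3t)(0,1).

u(t) = -C_1e^(-3t), v(t) = -3C_1e^(-3t) + C_2e^(3t)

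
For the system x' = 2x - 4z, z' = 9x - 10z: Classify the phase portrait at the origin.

stable improper node

A = [[2,-4],[9,-10]]; det(A-λI) = λ^2 + 8λ + 16.
repeated λ = -4 with a single eigenvector.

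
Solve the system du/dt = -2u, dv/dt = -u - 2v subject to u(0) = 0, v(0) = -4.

u(t) = 0, v(t) = -4e^(-2t)

Coefficient matrix A = [[-2, 0], [-1, -2]].
Characteristic polynomial det(A - λI) = λ^2 + 4λ + 4 = 0.
Single eigenvalue λ = -2 with algebraic multiplicity 2.
Eigenvector v = (0,1); generalized eigenvector w with (A-λI)w=v is (-1,2).
General solution: e^(-2t)[C_1·v + C_2·(t·v + w)].
Applying u(0)=0, v(0)=-4 gives C_1=-4, C_2=0.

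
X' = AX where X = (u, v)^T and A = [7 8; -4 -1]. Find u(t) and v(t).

u(t) = -C_1e^(3t)sin(4t) - C_1e^(3t)cos(4t) - C_2e^(3t)sin(4t) + C_2e^(3t)cos(4t), v(t) = C_1e^(3t)sin(4t) - C_2e^(3t)cos(4t)

Coefficient matrix A = [[7, 8], [-4, -1]].
Characteristic polynomial det(A - λI) = λ^2 - 6λ + 25 = 0.
Eigenvalues λ = 3 ± 4i (complex conjugate pair).
For λ=3+4i: an eigenvector is (-1,0) - i(-1,1) = (-1 + i, 0 - i).
A real fundamental pair from Re and Im of e^((3+4i)t)v: X_1 = e^(3t)(cos(4t)·(-1,0) + sin(4t)·(-1,1)), X_2 = e^(3t)(sin(4t)·(-1,0) - cos(4t)·(-1,1)).
General solution: C_1X_1 + C_2X_2.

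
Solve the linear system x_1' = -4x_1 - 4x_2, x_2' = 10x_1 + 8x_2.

x_1(t) = -C_1e^(2t)sin(2t) + C_1e^(2t)cos(2t) + C_2e^(2t)sin(2t) + C_2e^(2t)cos(2t), x_2(t) = 2C_1e^(2t)sin(2t) - C_1e^(2t)cos(2t) - C_2e^(2t)sin(2t) - 2C_2e^(2t)cos(2t)

Coefficient matrix A = [[-4, -4], [10, 8]].
Characteristic polynomial det(A - λI) = λ^2 - 4λ + 8 = 0.
Eigenvalues λ = 2 ± 2i (complex conjugate pair).
For λ=2+2i: an eigenvector is (1,-1) - i(-1,2) = (1 + i, -1 - 2i).
A real fundamental pair from Re and Im of e^((2+2i)t)v: X_1 = e^(2t)(cos(2t)·(1,-1) + sin(2t)·(-1,2)), X_2 = e^(2t)(sin(2t)·(1,-1) - cos(2t)·(-1,2)).
General solution: C_1X_1 + C_2X_2.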